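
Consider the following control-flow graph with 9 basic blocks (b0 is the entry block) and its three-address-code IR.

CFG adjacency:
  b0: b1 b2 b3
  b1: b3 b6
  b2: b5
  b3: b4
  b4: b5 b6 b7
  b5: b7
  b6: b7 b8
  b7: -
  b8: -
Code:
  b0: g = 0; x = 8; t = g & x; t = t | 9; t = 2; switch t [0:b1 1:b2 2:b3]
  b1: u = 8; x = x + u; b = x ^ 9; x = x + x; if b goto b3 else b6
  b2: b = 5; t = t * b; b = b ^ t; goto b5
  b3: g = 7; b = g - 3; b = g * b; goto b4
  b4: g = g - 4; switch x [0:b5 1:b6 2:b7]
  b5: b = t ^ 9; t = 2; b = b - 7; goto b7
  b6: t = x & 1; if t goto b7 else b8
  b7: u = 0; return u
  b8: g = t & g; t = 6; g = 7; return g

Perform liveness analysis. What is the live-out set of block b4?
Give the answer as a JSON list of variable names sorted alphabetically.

Answer: ["g", "t", "x"]

Derivation:
Block summaries:
  b0: def={g,t,x} ue=∅
  b1: def={b,u,x} ue={x}
  b2: def={b,t} ue={t}
  b3: def={b,g} ue=∅
  b4: def={g} ue={g,x}
  b5: def={b,t} ue={t}
  b6: def={t} ue={x}
  b7: def={u} ue=∅
  b8: def={g,t} ue={g,t}

Liveness:
  b0 li=∅ lo={g,t,x}
  b1 li={g,t,x} lo={g,t,x}
  b2 li={t} lo={t}
  b3 li={t,x} lo={g,t,x}
  b4 li={g,t,x} lo={g,t,x}
  b5 li={t} lo=∅
  b6 li={g,x} lo={g,t}
  b7 li=∅ lo=∅
  b8 li={g,t} lo=∅

live-out(b4) = ["g", "t", "x"]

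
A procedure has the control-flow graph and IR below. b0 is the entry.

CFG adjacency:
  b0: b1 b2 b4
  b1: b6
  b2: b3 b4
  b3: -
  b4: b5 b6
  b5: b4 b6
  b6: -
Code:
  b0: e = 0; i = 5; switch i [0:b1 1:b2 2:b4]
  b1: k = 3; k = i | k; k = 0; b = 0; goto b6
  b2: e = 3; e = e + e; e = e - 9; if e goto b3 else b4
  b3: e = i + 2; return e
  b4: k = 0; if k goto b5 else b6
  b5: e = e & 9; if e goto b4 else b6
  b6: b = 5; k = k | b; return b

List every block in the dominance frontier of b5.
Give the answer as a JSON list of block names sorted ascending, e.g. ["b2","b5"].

Answer: ["b4", "b6"]

Working:
idom tree: b1←b0 b2←b0 b3←b2 b4←b0 b5←b4 b6←b0
Dom∩ at merges:
  b4: preds {b0,b2,b5}: {b0} ∩ {b0,b2} ∩ {b0,b4,b5} = {b0}; idom=b0
  b6: preds {b1,b4,b5}: {b0,b1} ∩ {b0,b4} ∩ {b0,b4,b5} = {b0}; idom=b0

DF derivation:
  join b4 pred b0: · stop@b0
  join b4 pred b2: b2 stop@b0
  join b4 pred b5: b5→b4 stop@b0
  join b6 pred b1: b1 stop@b0
  join b6 pred b4: b4 stop@b0
  join b6 pred b5: b5→b4 stop@b0
  b0: DF=∅
  b1: DF={b6}
  b2: DF={b4}
  b3: DF=∅
  b4: DF={b4,b6}
  b5: DF={b4,b6}
  b6: DF=∅

DF(b5) = ["b4", "b6"]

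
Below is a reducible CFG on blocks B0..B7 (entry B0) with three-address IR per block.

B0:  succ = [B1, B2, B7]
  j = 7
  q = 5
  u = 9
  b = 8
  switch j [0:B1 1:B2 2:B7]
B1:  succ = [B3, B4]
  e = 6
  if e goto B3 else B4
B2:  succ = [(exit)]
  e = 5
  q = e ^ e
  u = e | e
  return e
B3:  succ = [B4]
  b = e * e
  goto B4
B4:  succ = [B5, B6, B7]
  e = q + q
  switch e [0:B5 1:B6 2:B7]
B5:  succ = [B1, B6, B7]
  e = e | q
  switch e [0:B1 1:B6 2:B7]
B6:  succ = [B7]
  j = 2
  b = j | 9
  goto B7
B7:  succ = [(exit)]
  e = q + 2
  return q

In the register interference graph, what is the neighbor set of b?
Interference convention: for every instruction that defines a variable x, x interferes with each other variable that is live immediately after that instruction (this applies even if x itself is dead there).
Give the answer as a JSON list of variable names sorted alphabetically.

Answer: ["j", "q"]

Working:
def/use:
  B0 def {b,j,q,u} use ∅
  B1 def {e} use ∅
  B2 def {e,q,u} use ∅
  B3 def {b} use {e}
  B4 def {e} use {q}
  B5 def {e} use {e,q}
  B6 def {b,j} use ∅
  B7 def {e} use {q}

Backward fixpoint:
  live B0: ∅→{q}
  live B1: {q}→{e,q}
  live B2: ∅→∅
  live B3: {e,q}→{q}
  live B4: {q}→{e,q}
  live B5: {e,q}→{q}
  live B6: {q}→{q}
  live B7: {q}→∅

Interference:
  b↔{j,q}
  e↔{q,u}
  j↔{b,q,u}
  q↔{b,e,j,u}
  u↔{e,j,q}

N(b) = ["j", "q"]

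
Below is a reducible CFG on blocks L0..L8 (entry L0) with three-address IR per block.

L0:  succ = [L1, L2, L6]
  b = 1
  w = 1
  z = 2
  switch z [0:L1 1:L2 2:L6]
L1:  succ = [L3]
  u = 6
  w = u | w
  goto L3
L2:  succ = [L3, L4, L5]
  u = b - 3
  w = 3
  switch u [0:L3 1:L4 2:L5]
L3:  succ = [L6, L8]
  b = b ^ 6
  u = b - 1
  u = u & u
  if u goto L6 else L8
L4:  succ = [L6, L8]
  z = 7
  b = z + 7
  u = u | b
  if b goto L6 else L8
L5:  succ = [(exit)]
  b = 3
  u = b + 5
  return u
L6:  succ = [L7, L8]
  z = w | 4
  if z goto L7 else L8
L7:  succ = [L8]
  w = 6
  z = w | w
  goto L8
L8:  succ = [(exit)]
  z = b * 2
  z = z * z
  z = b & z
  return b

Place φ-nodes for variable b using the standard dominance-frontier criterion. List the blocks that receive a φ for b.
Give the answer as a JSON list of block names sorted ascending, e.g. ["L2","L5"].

idom tree: L1←L0 L2←L0 L3←L0 L4←L2 L5←L2 L6←L0 L7←L6 L8←L0
Dom∩ at merges:
  L3: preds {L1,L2}: {L0,L1} ∩ {L0,L2} = {L0}; idom=L0
  L6: preds {L0,L3,L4}: {L0} ∩ {L0,L3} ∩ {L0,L2,L4} = {L0}; idom=L0
  L8: preds {L3,L4,L6,L7}: {L0,L3} ∩ {L0,L2,L4} ∩ {L0,L6} ∩ {L0,L6,L7} = {L0}; idom=L0

Frontier:
  L3←L1: walk L1 to L0
  L3←L2: walk L2 to L0
  L6←L0: walk · to L0
  L6←L3: walk L3 to L0
  L6←L4: walk L4→L2 to L0
  L8←L3: walk L3 to L0
  L8←L4: walk L4→L2 to L0
  L8←L6: walk L6 to L0
  L8←L7: walk L7→L6 to L0
  L0: DF=∅
  L1: DF={L3}
  L2: DF={L3,L6,L8}
  L3: DF={L6,L8}
  L4: DF={L6,L8}
  L5: DF=∅
  L6: DF={L8}
  L7: DF={L8}
  L8: DF=∅

φ for b: defs {L0,L3,L4,L5}
  DF⁺ = {L6,L8}

Answer: ["L6", "L8"]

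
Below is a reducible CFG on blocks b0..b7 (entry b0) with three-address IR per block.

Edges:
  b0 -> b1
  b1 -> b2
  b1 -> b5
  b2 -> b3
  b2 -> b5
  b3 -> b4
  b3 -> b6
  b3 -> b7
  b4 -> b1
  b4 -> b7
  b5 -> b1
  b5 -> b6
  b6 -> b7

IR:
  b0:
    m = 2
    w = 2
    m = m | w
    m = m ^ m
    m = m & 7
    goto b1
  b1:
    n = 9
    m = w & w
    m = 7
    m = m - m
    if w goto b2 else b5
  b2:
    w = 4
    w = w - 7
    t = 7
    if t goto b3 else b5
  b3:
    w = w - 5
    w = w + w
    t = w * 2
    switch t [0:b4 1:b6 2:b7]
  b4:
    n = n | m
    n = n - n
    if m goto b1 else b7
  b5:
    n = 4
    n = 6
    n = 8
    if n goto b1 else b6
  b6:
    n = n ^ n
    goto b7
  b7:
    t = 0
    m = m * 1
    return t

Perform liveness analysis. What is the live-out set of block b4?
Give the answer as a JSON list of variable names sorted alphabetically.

Answer: ["m", "w"]

Derivation:
Block summaries:
  b0: def={m,w} ue=∅
  b1: def={m,n} ue={w}
  b2: def={t,w} ue=∅
  b3: def={t,w} ue={w}
  b4: def={n} ue={m,n}
  b5: def={n} ue=∅
  b6: def={n} ue={n}
  b7: def={m,t} ue={m}

Live sets:
  b0: in=∅ out={w}
  b1: in={w} out={m,n,w}
  b2: in={m,n} out={m,n,w}
  b3: in={m,n,w} out={m,n,w}
  b4: in={m,n,w} out={m,w}
  b5: in={m,w} out={m,n,w}
  b6: in={m,n} out={m}
  b7: in={m} out=∅

live-out(b4) = ["m", "w"]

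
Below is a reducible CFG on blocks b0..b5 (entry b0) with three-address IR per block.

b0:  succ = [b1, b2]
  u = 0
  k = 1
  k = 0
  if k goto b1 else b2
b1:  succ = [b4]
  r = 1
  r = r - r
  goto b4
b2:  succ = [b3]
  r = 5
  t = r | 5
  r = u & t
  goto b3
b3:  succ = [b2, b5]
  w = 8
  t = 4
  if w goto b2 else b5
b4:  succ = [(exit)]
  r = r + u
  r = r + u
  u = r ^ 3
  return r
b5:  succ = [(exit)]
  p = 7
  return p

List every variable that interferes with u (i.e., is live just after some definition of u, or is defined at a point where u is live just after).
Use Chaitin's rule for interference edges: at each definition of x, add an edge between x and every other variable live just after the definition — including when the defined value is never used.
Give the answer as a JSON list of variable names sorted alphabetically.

def/use:
  b0: def={k,u} ue=∅
  b1: def={r} ue=∅
  b2: def={r,t} ue={u}
  b3: def={t,w} ue=∅
  b4: def={r,u} ue={r,u}
  b5: def={p} ue=∅

Live sets:
  b0: in=∅ out={u}
  b1: in={u} out={r,u}
  b2: in={u} out={u}
  b3: in={u} out={u}
  b4: in={r,u} out=∅
  b5: in=∅ out=∅

Interfere edges:
  k — {u}
  p — ∅
  r — {u}
  t — {u,w}
  u — {k,r,t,w}
  w — {t,u}

N(u) = ["k", "r", "t", "w"]

Answer: ["k", "r", "t", "w"]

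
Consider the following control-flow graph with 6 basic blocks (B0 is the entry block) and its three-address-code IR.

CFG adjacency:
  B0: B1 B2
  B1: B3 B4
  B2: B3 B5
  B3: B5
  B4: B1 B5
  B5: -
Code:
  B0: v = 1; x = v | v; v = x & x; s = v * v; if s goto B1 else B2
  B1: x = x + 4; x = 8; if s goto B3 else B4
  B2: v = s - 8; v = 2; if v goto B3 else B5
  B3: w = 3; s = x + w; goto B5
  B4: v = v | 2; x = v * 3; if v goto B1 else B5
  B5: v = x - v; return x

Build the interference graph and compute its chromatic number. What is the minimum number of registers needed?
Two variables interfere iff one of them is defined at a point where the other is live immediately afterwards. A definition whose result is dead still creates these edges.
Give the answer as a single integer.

Answer: 3

Derivation:
def/use:
  B0: def={s,v,x} ue=∅
  B1: def={x} ue={s,x}
  B2: def={v} ue={s}
  B3: def={s,w} ue={x}
  B4: def={v,x} ue={v}
  B5: def={v} ue={v,x}

Live sets:
  live B0: ∅→{s,v,x}
  live B1: {s,v,x}→{s,v,x}
  live B2: {s,x}→{v,x}
  live B3: {v,x}→{v,x}
  live B4: {s,v}→{s,v,x}
  live B5: {v,x}→∅

Conflict graph:
  s: {v,x}
  v: {s,w,x}
  w: {v,x}
  x: {s,v,w}

Chromatic number:
  clique {s,v,x} ⇒ need ≥ 3
  3-colouring: c0={v}  c1={x}  c2={s,w}
  χ = 3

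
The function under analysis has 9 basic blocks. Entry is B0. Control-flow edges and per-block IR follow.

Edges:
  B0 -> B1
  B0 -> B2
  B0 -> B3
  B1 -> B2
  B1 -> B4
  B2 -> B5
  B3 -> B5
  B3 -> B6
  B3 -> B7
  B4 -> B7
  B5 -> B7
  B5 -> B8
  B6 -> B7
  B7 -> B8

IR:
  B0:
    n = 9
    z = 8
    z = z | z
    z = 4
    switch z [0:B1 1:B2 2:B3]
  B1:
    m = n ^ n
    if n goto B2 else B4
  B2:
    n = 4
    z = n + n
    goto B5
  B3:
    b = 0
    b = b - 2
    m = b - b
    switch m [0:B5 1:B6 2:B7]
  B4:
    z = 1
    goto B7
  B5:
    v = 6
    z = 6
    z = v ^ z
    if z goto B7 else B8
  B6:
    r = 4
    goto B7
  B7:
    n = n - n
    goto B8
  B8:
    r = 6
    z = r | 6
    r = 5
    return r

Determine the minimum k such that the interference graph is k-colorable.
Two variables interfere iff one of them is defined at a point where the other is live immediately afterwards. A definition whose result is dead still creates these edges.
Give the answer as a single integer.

Answer: 3

Analysis:
Per-block:
  B0: def={n,z} ue=∅
  B1: def={m} ue={n}
  B2: def={n,z} ue=∅
  B3: def={b,m} ue=∅
  B4: def={z} ue=∅
  B5: def={v,z} ue=∅
  B6: def={r} ue=∅
  B7: def={n} ue={n}
  B8: def={r,z} ue=∅

Backward fixpoint:
  B0 li=∅ lo={n}
  B1 li={n} lo={n}
  B2 li=∅ lo={n}
  B3 li={n} lo={n}
  B4 li={n} lo={n}
  B5 li={n} lo={n}
  B6 li={n} lo={n}
  B7 li={n} lo=∅
  B8 li=∅ lo=∅

Interference:
  b: {n}
  m: {n}
  n: {b,m,r,v,z}
  r: {n}
  v: {n,z}
  z: {n,v}

Registers:
  clique {n,v,z} ⇒ need ≥ 3
  3-colouring: c0={n}  c1={b,m,r,v}  c2={z}
  χ = 3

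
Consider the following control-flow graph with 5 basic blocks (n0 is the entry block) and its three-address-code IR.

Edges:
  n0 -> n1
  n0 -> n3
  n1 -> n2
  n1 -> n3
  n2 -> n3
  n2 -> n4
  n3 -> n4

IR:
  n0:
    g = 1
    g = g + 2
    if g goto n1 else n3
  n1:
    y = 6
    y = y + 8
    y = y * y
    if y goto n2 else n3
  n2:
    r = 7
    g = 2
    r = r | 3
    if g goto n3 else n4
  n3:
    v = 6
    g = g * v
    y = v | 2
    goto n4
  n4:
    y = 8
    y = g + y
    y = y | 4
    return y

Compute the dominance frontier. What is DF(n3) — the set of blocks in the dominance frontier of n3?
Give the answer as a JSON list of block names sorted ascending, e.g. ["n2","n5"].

Answer: ["n4"]

Analysis:
idom tree: n1←n0 n2←n1 n3←n0 n4←n0
Join-block Dom:
  n3: preds {n0,n1,n2}: {n0} ∩ {n0,n1} ∩ {n0,n1,n2} = {n0}; idom=n0
  n4: preds {n2,n3}: {n0,n1,n2} ∩ {n0,n3} = {n0}; idom=n0

Frontier:
  join n3 pred n0: · stop@n0
  join n3 pred n1: n1 stop@n0
  join n3 pred n2: n2→n1 stop@n0
  join n4 pred n2: n2→n1 stop@n0
  join n4 pred n3: n3 stop@n0
  n0: DF=∅
  n1: DF={n3,n4}
  n2: DF={n3,n4}
  n3: DF={n4}
  n4: DF=∅

DF(n3) = ["n4"]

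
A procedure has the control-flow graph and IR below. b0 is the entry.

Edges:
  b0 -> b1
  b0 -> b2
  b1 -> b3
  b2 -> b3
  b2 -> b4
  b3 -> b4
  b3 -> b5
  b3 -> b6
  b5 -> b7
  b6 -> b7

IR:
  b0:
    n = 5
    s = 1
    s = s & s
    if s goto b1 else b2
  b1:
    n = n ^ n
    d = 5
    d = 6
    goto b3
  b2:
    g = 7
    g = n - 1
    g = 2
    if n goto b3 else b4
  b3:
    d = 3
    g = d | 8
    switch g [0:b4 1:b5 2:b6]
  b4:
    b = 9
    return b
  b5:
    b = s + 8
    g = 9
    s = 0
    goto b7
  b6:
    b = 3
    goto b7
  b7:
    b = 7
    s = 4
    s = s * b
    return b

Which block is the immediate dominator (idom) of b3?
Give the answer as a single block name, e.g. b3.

Answer: b0

Working:
idom tree: b1←b0 b2←b0 b3←b0 b4←b0 b5←b3 b6←b3 b7←b3
Dom at joins:
  b3: preds {b1,b2}: {b0,b1} ∩ {b0,b2} = {b0}; idom=b0
  b4: preds {b2,b3}: {b0,b2} ∩ {b0,b3} = {b0}; idom=b0
  b7: preds {b5,b6}: {b0,b3,b5} ∩ {b0,b3,b6} = {b0,b3}; idom=b3

idom(b3) = b0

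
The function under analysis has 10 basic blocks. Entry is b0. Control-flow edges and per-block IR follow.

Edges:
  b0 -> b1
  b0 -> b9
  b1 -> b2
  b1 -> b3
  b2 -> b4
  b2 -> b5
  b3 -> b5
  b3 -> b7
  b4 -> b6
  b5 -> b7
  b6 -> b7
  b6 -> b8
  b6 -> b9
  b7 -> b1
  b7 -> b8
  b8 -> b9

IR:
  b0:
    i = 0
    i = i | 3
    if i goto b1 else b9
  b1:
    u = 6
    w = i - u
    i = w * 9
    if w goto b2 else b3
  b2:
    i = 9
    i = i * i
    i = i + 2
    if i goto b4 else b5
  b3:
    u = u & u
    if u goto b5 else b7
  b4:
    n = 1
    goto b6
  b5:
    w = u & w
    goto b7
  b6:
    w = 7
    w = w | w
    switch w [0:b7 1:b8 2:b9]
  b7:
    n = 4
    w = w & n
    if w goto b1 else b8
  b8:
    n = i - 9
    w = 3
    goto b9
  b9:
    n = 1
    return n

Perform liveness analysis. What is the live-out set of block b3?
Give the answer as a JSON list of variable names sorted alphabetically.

Answer: ["i", "u", "w"]

Derivation:
def/use:
  b0 def {i} use ∅
  b1 def {i,u,w} use {i}
  b2 def {i} use ∅
  b3 def {u} use {u}
  b4 def {n} use ∅
  b5 def {w} use {u,w}
  b6 def {w} use ∅
  b7 def {n,w} use {w}
  b8 def {n,w} use {i}
  b9 def {n} use ∅

Backward fixpoint:
  b0 li=∅ lo={i}
  b1 li={i} lo={i,u,w}
  b2 li={u,w} lo={i,u,w}
  b3 li={i,u,w} lo={i,u,w}
  b4 li={i} lo={i}
  b5 li={i,u,w} lo={i,w}
  b6 li={i} lo={i,w}
  b7 li={i,w} lo={i}
  b8 li={i} lo=∅
  b9 li=∅ lo=∅

live-out(b3) = ["i", "u", "w"]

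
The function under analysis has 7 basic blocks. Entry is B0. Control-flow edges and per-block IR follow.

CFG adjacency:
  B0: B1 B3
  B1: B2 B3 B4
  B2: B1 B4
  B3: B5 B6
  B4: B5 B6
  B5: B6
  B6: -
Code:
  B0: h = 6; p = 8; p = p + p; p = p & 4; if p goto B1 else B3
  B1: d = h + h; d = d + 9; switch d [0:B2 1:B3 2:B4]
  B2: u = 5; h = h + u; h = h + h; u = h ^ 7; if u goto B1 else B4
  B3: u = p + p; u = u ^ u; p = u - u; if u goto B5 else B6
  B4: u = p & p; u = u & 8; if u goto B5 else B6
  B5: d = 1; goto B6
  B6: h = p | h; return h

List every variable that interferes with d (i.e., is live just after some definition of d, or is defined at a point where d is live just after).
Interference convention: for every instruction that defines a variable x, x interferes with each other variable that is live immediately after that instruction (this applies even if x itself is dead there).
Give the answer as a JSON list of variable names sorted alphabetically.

Answer: ["h", "p"]

Derivation:
Per-block:
  B0: def={h,p} ue=∅
  B1: def={d} ue={h}
  B2: def={h,u} ue={h}
  B3: def={p,u} ue={p}
  B4: def={u} ue={p}
  B5: def={d} ue=∅
  B6: def={h} ue={h,p}

Backward fixpoint:
  B0: in=∅ out={h,p}
  B1: in={h,p} out={h,p}
  B2: in={h,p} out={h,p}
  B3: in={h,p} out={h,p}
  B4: in={h,p} out={h,p}
  B5: in={h,p} out={h,p}
  B6: in={h,p} out=∅

Interfere edges:
  d↔{h,p}
  h↔{d,p,u}
  p↔{d,h,u}
  u↔{h,p}

N(d) = ["h", "p"]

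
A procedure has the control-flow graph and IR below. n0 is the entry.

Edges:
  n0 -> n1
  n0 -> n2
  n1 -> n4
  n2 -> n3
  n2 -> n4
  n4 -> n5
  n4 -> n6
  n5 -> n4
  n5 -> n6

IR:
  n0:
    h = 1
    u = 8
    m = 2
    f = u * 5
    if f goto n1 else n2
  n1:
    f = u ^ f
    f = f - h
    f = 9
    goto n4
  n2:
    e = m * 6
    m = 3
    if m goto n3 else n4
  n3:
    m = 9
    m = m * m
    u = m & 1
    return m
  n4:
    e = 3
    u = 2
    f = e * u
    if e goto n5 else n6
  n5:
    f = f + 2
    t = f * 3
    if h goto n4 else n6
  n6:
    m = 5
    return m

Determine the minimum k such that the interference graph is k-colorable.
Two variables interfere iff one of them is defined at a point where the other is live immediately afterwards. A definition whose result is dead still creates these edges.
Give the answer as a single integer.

Answer: 4

Analysis:
Block summaries:
  n0 def {f,h,m,u} use ∅
  n1 def {f} use {f,h,u}
  n2 def {e,m} use {m}
  n3 def {m,u} use ∅
  n4 def {e,f,u} use ∅
  n5 def {f,t} use {f,h}
  n6 def {m} use ∅

Liveness:
  n0 li=∅ lo={f,h,m,u}
  n1 li={f,h,u} lo={h}
  n2 li={h,m} lo={h}
  n3 li=∅ lo=∅
  n4 li={h} lo={f,h}
  n5 li={f,h} lo={h}
  n6 li=∅ lo=∅

Interference:
  e↔{f,h,u}
  f↔{e,h,m,u}
  h↔{e,f,m,t,u}
  m↔{f,h,u}
  t↔{h}
  u↔{e,f,h,m}

Colouring:
  lower bound: {e,f,h,u} mutually conflict ⇒ χ ≥ 4
  4-colouring: R0={h}  R1={f,t}  R2={u}  R3={e,m}
  χ = 4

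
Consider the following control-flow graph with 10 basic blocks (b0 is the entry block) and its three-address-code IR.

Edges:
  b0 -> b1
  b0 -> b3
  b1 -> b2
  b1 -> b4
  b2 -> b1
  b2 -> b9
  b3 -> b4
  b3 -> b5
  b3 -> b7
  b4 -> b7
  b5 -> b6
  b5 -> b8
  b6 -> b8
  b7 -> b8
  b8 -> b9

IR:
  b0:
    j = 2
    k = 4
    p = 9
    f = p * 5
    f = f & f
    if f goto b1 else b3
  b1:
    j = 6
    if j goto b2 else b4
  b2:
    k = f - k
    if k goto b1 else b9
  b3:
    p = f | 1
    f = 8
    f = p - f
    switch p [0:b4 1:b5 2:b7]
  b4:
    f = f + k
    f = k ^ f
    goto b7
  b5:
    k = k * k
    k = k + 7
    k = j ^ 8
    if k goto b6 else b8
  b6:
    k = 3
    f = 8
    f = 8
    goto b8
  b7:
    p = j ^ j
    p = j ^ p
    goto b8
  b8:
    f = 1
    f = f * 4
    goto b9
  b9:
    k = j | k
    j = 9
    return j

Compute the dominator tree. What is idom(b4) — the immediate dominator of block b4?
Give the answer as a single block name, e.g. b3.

idom tree: b1←b0 b2←b1 b3←b0 b4←b0 b5←b3 b6←b5 b7←b0 b8←b0 b9←b0
Dom at joins:
  b1: preds {b0,b2}: {b0} ∩ {b0,b1,b2} = {b0}; idom=b0
  b4: preds {b1,b3}: {b0,b1} ∩ {b0,b3} = {b0}; idom=b0
  b7: preds {b3,b4}: {b0,b3} ∩ {b0,b4} = {b0}; idom=b0
  b8: preds {b5,b6,b7}: {b0,b3,b5} ∩ {b0,b3,b5,b6} ∩ {b0,b7} = {b0}; idom=b0
  b9: preds {b2,b8}: {b0,b1,b2} ∩ {b0,b8} = {b0}; idom=b0

idom(b4) = b0

Answer: b0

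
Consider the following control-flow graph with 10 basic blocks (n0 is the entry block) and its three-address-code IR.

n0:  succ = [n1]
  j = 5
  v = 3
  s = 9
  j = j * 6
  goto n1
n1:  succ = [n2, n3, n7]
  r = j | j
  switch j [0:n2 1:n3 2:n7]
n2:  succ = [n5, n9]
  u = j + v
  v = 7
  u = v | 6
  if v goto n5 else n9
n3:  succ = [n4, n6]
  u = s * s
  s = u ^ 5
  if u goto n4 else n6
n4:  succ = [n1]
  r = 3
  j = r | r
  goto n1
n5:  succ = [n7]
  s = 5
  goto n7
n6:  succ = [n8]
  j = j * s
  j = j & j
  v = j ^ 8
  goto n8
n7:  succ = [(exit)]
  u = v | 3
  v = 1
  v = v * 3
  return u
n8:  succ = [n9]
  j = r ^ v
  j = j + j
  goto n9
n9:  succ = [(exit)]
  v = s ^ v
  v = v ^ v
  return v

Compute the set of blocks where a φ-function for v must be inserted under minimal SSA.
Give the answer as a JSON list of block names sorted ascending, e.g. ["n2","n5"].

Answer: ["n7", "n9"]

Analysis:
idom tree: n1←n0 n2←n1 n3←n1 n4←n3 n5←n2 n6←n3 n7←n1 n8←n6 n9←n1
Dom∩ at merges:
  n1: preds {n0,n4}: {n0} ∩ {n0,n1,n3,n4} = {n0}; idom=n0
  n7: preds {n1,n5}: {n0,n1} ∩ {n0,n1,n2,n5} = {n0,n1}; idom=n1
  n9: preds {n2,n8}: {n0,n1,n2} ∩ {n0,n1,n3,n6,n8} = {n0,n1}; idom=n1

DF derivation:
  join n1 pred n0: · stop@n0
  join n1 pred n4: n4→n3→n1 stop@n0
  join n7 pred n1: · stop@n1
  join n7 pred n5: n5→n2 stop@n1
  join n9 pred n2: n2 stop@n1
  join n9 pred n8: n8→n6→n3 stop@n1
  n0: DF=∅
  n1: DF={n1}
  n2: DF={n7,n9}
  n3: DF={n1,n9}
  n4: DF={n1}
  n5: DF={n7}
  n6: DF={n9}
  n7: DF=∅
  n8: DF={n9}
  n9: DF=∅

φ for v: defs {n0,n2,n6,n7,n9}
  DF⁺ = {n7,n9}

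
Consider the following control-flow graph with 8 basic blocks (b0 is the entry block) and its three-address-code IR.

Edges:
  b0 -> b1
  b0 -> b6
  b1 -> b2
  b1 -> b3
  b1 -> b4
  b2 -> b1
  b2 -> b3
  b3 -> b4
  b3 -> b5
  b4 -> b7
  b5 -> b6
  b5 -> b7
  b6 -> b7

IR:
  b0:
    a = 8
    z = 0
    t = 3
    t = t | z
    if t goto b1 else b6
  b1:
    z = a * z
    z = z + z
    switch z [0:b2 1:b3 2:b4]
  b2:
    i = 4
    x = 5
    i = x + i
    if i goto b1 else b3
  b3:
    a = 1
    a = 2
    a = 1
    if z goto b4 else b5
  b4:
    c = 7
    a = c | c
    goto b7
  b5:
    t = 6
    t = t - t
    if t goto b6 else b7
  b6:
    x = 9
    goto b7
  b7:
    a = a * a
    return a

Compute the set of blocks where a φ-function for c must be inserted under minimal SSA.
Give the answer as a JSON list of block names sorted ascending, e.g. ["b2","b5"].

idom tree: b1←b0 b2←b1 b3←b1 b4←b1 b5←b3 b6←b0 b7←b0
Dom at joins:
  b1: preds {b0,b2}: {b0} ∩ {b0,b1,b2} = {b0}; idom=b0
  b3: preds {b1,b2}: {b0,b1} ∩ {b0,b1,b2} = {b0,b1}; idom=b1
  b4: preds {b1,b3}: {b0,b1} ∩ {b0,b1,b3} = {b0,b1}; idom=b1
  b6: preds {b0,b5}: {b0} ∩ {b0,b1,b3,b5} = {b0}; idom=b0
  b7: preds {b4,b5,b6}: {b0,b1,b4} ∩ {b0,b1,b3,b5} ∩ {b0,b6} = {b0}; idom=b0

DF derivation:
  join b1 pred b0: · stop@b0
  join b1 pred b2: b2→b1 stop@b0
  join b3 pred b1: · stop@b1
  join b3 pred b2: b2 stop@b1
  join b4 pred b1: · stop@b1
  join b4 pred b3: b3 stop@b1
  join b6 pred b0: · stop@b0
  join b6 pred b5: b5→b3→b1 stop@b0
  join b7 pred b4: b4→b1 stop@b0
  join b7 pred b5: b5→b3→b1 stop@b0
  join b7 pred b6: b6 stop@b0
  b0 → ∅
  b1 → {b1,b6,b7}
  b2 → {b1,b3}
  b3 → {b4,b6,b7}
  b4 → {b7}
  b5 → {b6,b7}
  b6 → {b7}
  b7 → ∅

φ for c: defs {b4}
  DF⁺ = {b7}

Answer: ["b7"]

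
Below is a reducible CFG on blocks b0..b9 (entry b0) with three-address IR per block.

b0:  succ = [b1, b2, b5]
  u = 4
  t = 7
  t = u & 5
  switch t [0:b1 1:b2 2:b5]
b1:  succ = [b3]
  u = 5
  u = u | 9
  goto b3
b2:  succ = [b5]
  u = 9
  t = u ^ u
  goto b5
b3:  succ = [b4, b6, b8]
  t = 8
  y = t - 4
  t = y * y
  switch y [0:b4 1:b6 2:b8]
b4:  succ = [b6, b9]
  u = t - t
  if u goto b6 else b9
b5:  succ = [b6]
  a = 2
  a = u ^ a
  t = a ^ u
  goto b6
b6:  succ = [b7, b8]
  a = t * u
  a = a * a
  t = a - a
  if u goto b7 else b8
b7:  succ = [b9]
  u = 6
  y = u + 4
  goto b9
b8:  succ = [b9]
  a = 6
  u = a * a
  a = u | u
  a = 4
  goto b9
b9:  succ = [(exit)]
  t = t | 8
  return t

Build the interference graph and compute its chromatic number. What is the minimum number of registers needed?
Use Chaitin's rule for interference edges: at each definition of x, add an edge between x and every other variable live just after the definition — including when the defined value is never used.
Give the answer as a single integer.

Answer: 3

Derivation:
def/use:
  b0: def={t,u} ue=∅
  b1: def={u} ue=∅
  b2: def={t,u} ue=∅
  b3: def={t,y} ue=∅
  b4: def={u} ue={t}
  b5: def={a,t} ue={u}
  b6: def={a,t} ue={t,u}
  b7: def={u,y} ue=∅
  b8: def={a,u} ue=∅
  b9: def={t} ue={t}

Liveness:
  live b0: ∅→{u}
  live b1: ∅→{u}
  live b2: ∅→{u}
  live b3: {u}→{t,u}
  live b4: {t}→{t,u}
  live b5: {u}→{t,u}
  live b6: {t,u}→{t}
  live b7: {t}→{t}
  live b8: {t}→{t}
  live b9: {t}→∅

Interference:
  a↔{t,u}
  t↔{a,u,y}
  u↔{a,t,y}
  y↔{t,u}

Registers:
  clique {a,t,u} ⇒ need ≥ 3
  assign a→c2 t→c0 u→c1 y→c2 — no edge inside a register ⇒ χ ≤ 3
  χ = 3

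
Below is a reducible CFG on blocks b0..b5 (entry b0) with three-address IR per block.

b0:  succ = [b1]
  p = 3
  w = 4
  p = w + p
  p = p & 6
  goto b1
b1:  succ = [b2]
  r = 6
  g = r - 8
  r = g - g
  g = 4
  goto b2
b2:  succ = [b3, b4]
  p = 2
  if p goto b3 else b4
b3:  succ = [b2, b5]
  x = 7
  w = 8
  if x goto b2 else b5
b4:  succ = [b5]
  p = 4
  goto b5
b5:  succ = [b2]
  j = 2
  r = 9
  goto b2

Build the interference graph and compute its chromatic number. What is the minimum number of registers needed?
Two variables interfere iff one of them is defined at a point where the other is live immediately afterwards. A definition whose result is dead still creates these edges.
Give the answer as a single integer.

Answer: 2

Working:
Block summaries:
  b0: {p,w} / ∅
  b1: {g,r} / ∅
  b2: {p} / ∅
  b3: {w,x} / ∅
  b4: {p} / ∅
  b5: {j,r} / ∅

Live sets:
  live b0: ∅→∅
  live b1: ∅→∅
  live b2: ∅→∅
  live b3: ∅→∅
  live b4: ∅→∅
  live b5: ∅→∅

Conflict graph:
  g: ∅
  j: ∅
  p: {w}
  r: ∅
  w: {p,x}
  x: {w}

Chromatic number:
  {p,w} pairwise interfere (2-clique) ⇒ χ ≥ 2
  assign g→c0 j→c0 p→c1 r→c0 w→c0 x→c1 — no edge inside a register ⇒ χ ≤ 2
  χ = 2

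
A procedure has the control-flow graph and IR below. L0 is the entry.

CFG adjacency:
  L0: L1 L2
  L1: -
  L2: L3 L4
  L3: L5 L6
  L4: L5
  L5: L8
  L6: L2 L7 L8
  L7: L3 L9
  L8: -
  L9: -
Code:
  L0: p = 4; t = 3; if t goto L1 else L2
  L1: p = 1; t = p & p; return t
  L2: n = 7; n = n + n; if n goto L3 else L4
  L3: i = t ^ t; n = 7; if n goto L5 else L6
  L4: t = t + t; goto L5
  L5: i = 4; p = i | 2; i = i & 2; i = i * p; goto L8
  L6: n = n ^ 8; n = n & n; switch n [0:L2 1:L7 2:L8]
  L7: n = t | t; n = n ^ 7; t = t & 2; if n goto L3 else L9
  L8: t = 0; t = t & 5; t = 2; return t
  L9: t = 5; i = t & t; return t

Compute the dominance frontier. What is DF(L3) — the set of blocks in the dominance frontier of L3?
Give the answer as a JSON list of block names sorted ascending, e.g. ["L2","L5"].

idom tree: L1←L0 L2←L0 L3←L2 L4←L2 L5←L2 L6←L3 L7←L6 L8←L2 L9←L7
Dom∩ at merges:
  L2: preds {L0,L6}: {L0} ∩ {L0,L2,L3,L6} = {L0}; idom=L0
  L3: preds {L2,L7}: {L0,L2} ∩ {L0,L2,L3,L6,L7} = {L0,L2}; idom=L2
  L5: preds {L3,L4}: {L0,L2,L3} ∩ {L0,L2,L4} = {L0,L2}; idom=L2
  L8: preds {L5,L6}: {L0,L2,L5} ∩ {L0,L2,L3,L6} = {L0,L2}; idom=L2

DF derivation:
  L2←L0: walk · to L0
  L2←L6: walk L6→L3→L2 to L0
  L3←L2: walk · to L2
  L3←L7: walk L7→L6→L3 to L2
  L5←L3: walk L3 to L2
  L5←L4: walk L4 to L2
  L8←L5: walk L5 to L2
  L8←L6: walk L6→L3 to L2
  L0: DF=∅
  L1: DF=∅
  L2: DF={L2}
  L3: DF={L2,L3,L5,L8}
  L4: DF={L5}
  L5: DF={L8}
  L6: DF={L2,L3,L8}
  L7: DF={L3}
  L8: DF=∅
  L9: DF=∅

DF(L3) = ["L2", "L3", "L5", "L8"]

Answer: ["L2", "L3", "L5", "L8"]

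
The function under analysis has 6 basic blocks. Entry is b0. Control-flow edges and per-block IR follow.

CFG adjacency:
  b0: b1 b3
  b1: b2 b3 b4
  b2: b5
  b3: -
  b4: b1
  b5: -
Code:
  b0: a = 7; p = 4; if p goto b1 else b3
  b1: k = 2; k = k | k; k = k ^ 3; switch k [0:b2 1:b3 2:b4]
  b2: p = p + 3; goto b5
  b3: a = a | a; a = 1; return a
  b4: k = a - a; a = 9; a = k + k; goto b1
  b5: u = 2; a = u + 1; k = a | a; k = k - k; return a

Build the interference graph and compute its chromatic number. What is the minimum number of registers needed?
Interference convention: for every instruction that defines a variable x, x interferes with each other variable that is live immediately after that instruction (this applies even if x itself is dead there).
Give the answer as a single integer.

Per-block:
  b0 def {a,p} use ∅
  b1 def {k} use ∅
  b2 def {p} use {p}
  b3 def {a} use {a}
  b4 def {a,k} use {a}
  b5 def {a,k,u} use ∅

Live sets:
  live b0: ∅→{a,p}
  live b1: {a,p}→{a,p}
  live b2: {p}→∅
  live b3: {a}→∅
  live b4: {a,p}→{a,p}
  live b5: ∅→∅

Interfere edges:
  a — {k,p}
  k — {a,p}
  p — {a,k}
  u — ∅

Registers:
  {a,k,p} pairwise interfere (3-clique) ⇒ χ ≥ 3
  assign a→r0 k→r1 p→r2 u→r0 — no edge inside a register ⇒ χ ≤ 3
  χ = 3

Answer: 3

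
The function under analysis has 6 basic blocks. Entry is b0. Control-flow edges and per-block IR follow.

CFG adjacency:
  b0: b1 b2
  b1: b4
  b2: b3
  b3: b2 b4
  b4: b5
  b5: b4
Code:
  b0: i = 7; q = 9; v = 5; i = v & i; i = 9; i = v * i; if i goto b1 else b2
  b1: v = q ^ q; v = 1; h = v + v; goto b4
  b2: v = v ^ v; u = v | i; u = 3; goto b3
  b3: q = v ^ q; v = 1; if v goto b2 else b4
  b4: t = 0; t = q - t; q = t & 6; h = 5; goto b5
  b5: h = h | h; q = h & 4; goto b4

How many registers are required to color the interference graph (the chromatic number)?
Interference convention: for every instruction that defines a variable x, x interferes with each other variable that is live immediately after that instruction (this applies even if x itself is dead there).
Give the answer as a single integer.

def/use:
  b0: {i,q,v} / ∅
  b1: {h,v} / {q}
  b2: {u,v} / {i,v}
  b3: {q,v} / {q,v}
  b4: {h,q,t} / {q}
  b5: {h,q} / {h}

Liveness:
  live b0: ∅→{i,q,v}
  live b1: {q}→{q}
  live b2: {i,q,v}→{i,q,v}
  live b3: {i,q,v}→{i,q,v}
  live b4: {q}→{h}
  live b5: {h}→{q}

Conflict graph:
  h: {q}
  i: {q,u,v}
  q: {h,i,t,u,v}
  t: {q}
  u: {i,q,v}
  v: {i,q,u}

Colouring:
  lower bound: {i,q,u,v} mutually conflict ⇒ χ ≥ 4
  4-colouring: c0={q}  c1={h,i,t}  c2={u}  c3={v}
  χ = 4

Answer: 4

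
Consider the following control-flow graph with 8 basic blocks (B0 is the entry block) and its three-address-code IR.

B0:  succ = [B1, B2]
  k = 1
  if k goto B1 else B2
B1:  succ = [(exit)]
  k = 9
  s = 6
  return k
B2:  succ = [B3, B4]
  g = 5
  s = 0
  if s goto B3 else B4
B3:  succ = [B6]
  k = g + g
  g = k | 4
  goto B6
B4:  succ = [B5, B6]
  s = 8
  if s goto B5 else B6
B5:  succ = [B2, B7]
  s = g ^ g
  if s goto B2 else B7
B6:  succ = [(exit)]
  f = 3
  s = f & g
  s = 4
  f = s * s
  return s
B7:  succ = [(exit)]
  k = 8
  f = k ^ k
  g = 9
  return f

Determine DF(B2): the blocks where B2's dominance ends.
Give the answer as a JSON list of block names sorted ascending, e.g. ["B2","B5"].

Answer: ["B2"]

Analysis:
idom tree: B1←B0 B2←B0 B3←B2 B4←B2 B5←B4 B6←B2 B7←B5
Dom∩ at merges:
  B2: preds {B0,B5}: {B0} ∩ {B0,B2,B4,B5} = {B0}; idom=B0
  B6: preds {B3,B4}: {B0,B2,B3} ∩ {B0,B2,B4} = {B0,B2}; idom=B2

Frontier:
  B2←B0: walk · to B0
  B2←B5: walk B5→B4→B2 to B0
  B6←B3: walk B3 to B2
  B6←B4: walk B4 to B2
  B0 → ∅
  B1 → ∅
  B2 → {B2}
  B3 → {B6}
  B4 → {B2,B6}
  B5 → {B2}
  B6 → ∅
  B7 → ∅

DF(B2) = ["B2"]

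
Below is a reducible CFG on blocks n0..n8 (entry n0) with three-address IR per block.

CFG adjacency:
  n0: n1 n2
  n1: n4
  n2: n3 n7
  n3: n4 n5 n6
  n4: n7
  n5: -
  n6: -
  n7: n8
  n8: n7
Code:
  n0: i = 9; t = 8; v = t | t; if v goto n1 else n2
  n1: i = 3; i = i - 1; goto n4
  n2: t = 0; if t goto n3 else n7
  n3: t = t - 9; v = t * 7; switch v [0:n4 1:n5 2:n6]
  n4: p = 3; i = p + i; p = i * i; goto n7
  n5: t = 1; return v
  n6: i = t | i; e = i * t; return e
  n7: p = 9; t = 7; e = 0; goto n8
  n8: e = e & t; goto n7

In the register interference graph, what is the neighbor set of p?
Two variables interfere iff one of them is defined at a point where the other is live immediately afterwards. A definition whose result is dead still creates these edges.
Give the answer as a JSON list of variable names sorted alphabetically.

Answer: ["i"]

Analysis:
Block summaries:
  n0 def {i,t,v} use ∅
  n1 def {i} use ∅
  n2 def {t} use ∅
  n3 def {t,v} use {t}
  n4 def {i,p} use {i}
  n5 def {t} use {v}
  n6 def {e,i} use {i,t}
  n7 def {e,p,t} use ∅
  n8 def {e} use {e,t}

Liveness:
  n0 li=∅ lo={i}
  n1 li=∅ lo={i}
  n2 li={i} lo={i,t}
  n3 li={i,t} lo={i,t,v}
  n4 li={i} lo=∅
  n5 li={v} lo=∅
  n6 li={i,t} lo=∅
  n7 li=∅ lo={e,t}
  n8 li={e,t} lo=∅

Conflict graph:
  e: {t}
  i: {p,t,v}
  p: {i}
  t: {e,i,v}
  v: {i,t}

N(p) = ["i"]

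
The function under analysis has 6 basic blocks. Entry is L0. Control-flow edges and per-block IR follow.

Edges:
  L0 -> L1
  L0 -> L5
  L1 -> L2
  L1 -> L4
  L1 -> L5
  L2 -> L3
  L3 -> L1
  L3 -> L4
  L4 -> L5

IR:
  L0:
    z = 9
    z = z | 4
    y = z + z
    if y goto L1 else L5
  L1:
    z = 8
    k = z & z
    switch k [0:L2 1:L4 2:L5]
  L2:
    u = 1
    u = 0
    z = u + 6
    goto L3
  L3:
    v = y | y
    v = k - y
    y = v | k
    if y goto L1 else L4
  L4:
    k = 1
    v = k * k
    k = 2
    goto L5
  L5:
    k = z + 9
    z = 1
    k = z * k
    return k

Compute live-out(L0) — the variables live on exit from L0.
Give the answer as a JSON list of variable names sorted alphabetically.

Answer: ["y", "z"]

Derivation:
def/use:
  L0 def {y,z} use ∅
  L1 def {k,z} use ∅
  L2 def {u,z} use ∅
  L3 def {v,y} use {k,y}
  L4 def {k,v} use ∅
  L5 def {k,z} use {z}

Backward fixpoint:
  L0 li=∅ lo={y,z}
  L1 li={y} lo={k,y,z}
  L2 li={k,y} lo={k,y,z}
  L3 li={k,y,z} lo={y,z}
  L4 li={z} lo={z}
  L5 li={z} lo=∅

live-out(L0) = ["y", "z"]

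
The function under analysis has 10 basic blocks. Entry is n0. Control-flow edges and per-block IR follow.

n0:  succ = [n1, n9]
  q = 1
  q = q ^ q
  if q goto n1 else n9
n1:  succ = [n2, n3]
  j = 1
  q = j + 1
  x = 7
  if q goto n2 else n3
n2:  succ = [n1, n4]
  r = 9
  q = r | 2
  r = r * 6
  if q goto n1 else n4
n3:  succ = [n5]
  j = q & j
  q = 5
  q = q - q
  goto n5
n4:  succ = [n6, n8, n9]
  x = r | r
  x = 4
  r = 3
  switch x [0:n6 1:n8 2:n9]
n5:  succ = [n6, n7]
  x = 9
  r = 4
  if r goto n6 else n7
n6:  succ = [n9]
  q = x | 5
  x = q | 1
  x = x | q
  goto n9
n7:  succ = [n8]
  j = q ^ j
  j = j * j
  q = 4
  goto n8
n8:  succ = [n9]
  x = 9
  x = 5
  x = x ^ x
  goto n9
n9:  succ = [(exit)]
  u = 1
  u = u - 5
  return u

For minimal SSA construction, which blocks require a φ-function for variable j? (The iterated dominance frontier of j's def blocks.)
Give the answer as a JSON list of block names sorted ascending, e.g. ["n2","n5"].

idom tree: n1←n0 n2←n1 n3←n1 n4←n2 n5←n3 n6←n1 n7←n5 n8←n1 n9←n0
Dom at joins:
  n1: preds {n0,n2}: {n0} ∩ {n0,n1,n2} = {n0}; idom=n0
  n6: preds {n4,n5}: {n0,n1,n2,n4} ∩ {n0,n1,n3,n5} = {n0,n1}; idom=n1
  n8: preds {n4,n7}: {n0,n1,n2,n4} ∩ {n0,n1,n3,n5,n7} = {n0,n1}; idom=n1
  n9: preds {n0,n4,n6,n8}: {n0} ∩ {n0,n1,n2,n4} ∩ {n0,n1,n6} ∩ {n0,n1,n8} = {n0}; idom=n0

Frontier:
  join n1 pred n0: · stop@n0
  join n1 pred n2: n2→n1 stop@n0
  join n6 pred n4: n4→n2 stop@n1
  join n6 pred n5: n5→n3 stop@n1
  join n8 pred n4: n4→n2 stop@n1
  join n8 pred n7: n7→n5→n3 stop@n1
  join n9 pred n0: · stop@n0
  join n9 pred n4: n4→n2→n1 stop@n0
  join n9 pred n6: n6→n1 stop@n0
  join n9 pred n8: n8→n1 stop@n0
  n0 → ∅
  n1 → {n1,n9}
  n2 → {n1,n6,n8,n9}
  n3 → {n6,n8}
  n4 → {n6,n8,n9}
  n5 → {n6,n8}
  n6 → {n9}
  n7 → {n8}
  n8 → {n9}
  n9 → ∅

φ for j: defs {n1,n3,n7}
  DF⁺ = {n1,n6,n8,n9}

Answer: ["n1", "n6", "n8", "n9"]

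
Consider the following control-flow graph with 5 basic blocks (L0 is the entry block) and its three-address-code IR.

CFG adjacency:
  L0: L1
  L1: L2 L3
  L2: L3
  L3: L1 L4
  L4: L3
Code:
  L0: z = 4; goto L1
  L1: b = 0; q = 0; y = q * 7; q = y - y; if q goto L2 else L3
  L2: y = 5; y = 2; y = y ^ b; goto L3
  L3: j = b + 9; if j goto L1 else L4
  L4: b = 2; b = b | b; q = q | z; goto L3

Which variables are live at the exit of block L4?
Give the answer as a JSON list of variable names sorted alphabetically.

Block summaries:
  L0: def={z} ue=∅
  L1: def={b,q,y} ue=∅
  L2: def={y} ue={b}
  L3: def={j} ue={b}
  L4: def={b,q} ue={q,z}

Backward fixpoint:
  L0 li=∅ lo={z}
  L1 li={z} lo={b,q,z}
  L2 li={b,q,z} lo={b,q,z}
  L3 li={b,q,z} lo={q,z}
  L4 li={q,z} lo={b,q,z}

live-out(L4) = ["b", "q", "z"]

Answer: ["b", "q", "z"]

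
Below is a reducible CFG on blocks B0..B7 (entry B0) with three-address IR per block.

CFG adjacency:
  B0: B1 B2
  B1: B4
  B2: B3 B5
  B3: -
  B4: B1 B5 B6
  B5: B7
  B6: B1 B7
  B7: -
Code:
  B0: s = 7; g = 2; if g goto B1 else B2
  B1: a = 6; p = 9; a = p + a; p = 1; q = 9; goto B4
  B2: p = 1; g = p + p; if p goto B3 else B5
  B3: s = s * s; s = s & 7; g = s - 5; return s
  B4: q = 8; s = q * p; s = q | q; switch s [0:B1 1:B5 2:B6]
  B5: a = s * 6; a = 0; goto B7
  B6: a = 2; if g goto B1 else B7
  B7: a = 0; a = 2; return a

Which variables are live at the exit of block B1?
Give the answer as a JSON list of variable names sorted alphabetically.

Block summaries:
  B0: {g,s} / ∅
  B1: {a,p,q} / ∅
  B2: {g,p} / ∅
  B3: {g,s} / {s}
  B4: {q,s} / {p}
  B5: {a} / {s}
  B6: {a} / {g}
  B7: {a} / ∅

Live sets:
  B0: in=∅ out={g,s}
  B1: in={g} out={g,p}
  B2: in={s} out={s}
  B3: in={s} out=∅
  B4: in={g,p} out={g,s}
  B5: in={s} out=∅
  B6: in={g} out={g}
  B7: in=∅ out=∅

live-out(B1) = ["g", "p"]

Answer: ["g", "p"]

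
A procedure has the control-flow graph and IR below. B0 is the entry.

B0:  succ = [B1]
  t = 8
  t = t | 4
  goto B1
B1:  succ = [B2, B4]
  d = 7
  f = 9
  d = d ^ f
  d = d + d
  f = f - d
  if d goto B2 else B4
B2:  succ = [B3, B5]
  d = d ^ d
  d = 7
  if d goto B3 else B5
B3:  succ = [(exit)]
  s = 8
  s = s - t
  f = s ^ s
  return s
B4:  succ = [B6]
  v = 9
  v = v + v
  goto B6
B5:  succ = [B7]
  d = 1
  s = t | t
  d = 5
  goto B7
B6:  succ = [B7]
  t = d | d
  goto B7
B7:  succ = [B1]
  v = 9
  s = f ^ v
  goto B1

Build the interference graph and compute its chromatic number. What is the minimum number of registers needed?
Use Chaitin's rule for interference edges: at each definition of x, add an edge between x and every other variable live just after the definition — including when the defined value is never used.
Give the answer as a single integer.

def/use:
  B0 def {t} use ∅
  B1 def {d,f} use ∅
  B2 def {d} use {d}
  B3 def {f,s} use {t}
  B4 def {v} use ∅
  B5 def {d,s} use {t}
  B6 def {t} use {d}
  B7 def {s,v} use {f}

Live sets:
  B0 li=∅ lo={t}
  B1 li={t} lo={d,f,t}
  B2 li={d,f,t} lo={f,t}
  B3 li={t} lo=∅
  B4 li={d,f} lo={d,f}
  B5 li={f,t} lo={f,t}
  B6 li={d,f} lo={f,t}
  B7 li={f,t} lo={t}

Conflict graph:
  d↔{f,t,v}
  f↔{d,s,t,v}
  s↔{f,t}
  t↔{d,f,s,v}
  v↔{d,f,t}

Registers:
  clique {d,f,t,v} ⇒ need ≥ 4
  assign d→R2 f→R0 s→R2 t→R1 v→R3 — no edge inside a register ⇒ χ ≤ 4
  χ = 4

Answer: 4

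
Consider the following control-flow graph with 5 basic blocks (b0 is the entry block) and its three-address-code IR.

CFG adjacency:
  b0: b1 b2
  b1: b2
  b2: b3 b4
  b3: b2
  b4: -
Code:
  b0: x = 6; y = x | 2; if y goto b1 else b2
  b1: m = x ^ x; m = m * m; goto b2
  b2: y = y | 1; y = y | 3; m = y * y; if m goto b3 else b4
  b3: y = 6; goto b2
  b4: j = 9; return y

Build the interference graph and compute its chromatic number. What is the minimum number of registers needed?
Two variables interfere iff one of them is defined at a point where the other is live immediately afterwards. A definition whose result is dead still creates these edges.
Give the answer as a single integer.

Answer: 2

Analysis:
def/use:
  b0: {x,y} / ∅
  b1: {m} / {x}
  b2: {m,y} / {y}
  b3: {y} / ∅
  b4: {j} / {y}

Liveness:
  b0 li=∅ lo={x,y}
  b1 li={x,y} lo={y}
  b2 li={y} lo={y}
  b3 li=∅ lo={y}
  b4 li={y} lo=∅

Interfere edges:
  j↔{y}
  m↔{y}
  x↔{y}
  y↔{j,m,x}

Registers:
  clique {j,y} ⇒ need ≥ 2
  assign j→c1 m→c1 x→c1 y→c0 — no edge inside a register ⇒ χ ≤ 2
  χ = 2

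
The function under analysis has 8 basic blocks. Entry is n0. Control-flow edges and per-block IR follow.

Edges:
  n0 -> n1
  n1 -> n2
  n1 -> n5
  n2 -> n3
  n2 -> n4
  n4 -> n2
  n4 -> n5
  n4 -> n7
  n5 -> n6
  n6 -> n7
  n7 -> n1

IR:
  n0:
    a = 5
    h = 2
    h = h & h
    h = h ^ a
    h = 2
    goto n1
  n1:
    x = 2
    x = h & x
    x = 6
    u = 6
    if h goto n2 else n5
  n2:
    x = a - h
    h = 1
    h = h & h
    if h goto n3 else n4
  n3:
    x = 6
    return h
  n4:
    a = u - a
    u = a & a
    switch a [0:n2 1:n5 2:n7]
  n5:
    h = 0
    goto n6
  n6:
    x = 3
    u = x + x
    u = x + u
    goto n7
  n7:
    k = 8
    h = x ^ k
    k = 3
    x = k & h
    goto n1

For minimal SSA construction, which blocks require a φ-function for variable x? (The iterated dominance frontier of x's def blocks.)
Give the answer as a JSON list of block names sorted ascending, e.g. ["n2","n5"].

Answer: ["n1", "n2", "n5", "n7"]

Analysis:
idom tree: n1←n0 n2←n1 n3←n2 n4←n2 n5←n1 n6←n5 n7←n1
Dom at joins:
  n1: preds {n0,n7}: {n0} ∩ {n0,n1,n7} = {n0}; idom=n0
  n2: preds {n1,n4}: {n0,n1} ∩ {n0,n1,n2,n4} = {n0,n1}; idom=n1
  n5: preds {n1,n4}: {n0,n1} ∩ {n0,n1,n2,n4} = {n0,n1}; idom=n1
  n7: preds {n4,n6}: {n0,n1,n2,n4} ∩ {n0,n1,n5,n6} = {n0,n1}; idom=n1

Frontier:
  n1←n0: walk · to n0
  n1←n7: walk n7→n1 to n0
  n2←n1: walk · to n1
  n2←n4: walk n4→n2 to n1
  n5←n1: walk · to n1
  n5←n4: walk n4→n2 to n1
  n7←n4: walk n4→n2 to n1
  n7←n6: walk n6→n5 to n1
  n0: DF=∅
  n1: DF={n1}
  n2: DF={n2,n5,n7}
  n3: DF=∅
  n4: DF={n2,n5,n7}
  n5: DF={n7}
  n6: DF={n7}
  n7: DF={n1}

φ for x: defs {n1,n2,n3,n6,n7}
  DF⁺ = {n1,n2,n5,n7}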